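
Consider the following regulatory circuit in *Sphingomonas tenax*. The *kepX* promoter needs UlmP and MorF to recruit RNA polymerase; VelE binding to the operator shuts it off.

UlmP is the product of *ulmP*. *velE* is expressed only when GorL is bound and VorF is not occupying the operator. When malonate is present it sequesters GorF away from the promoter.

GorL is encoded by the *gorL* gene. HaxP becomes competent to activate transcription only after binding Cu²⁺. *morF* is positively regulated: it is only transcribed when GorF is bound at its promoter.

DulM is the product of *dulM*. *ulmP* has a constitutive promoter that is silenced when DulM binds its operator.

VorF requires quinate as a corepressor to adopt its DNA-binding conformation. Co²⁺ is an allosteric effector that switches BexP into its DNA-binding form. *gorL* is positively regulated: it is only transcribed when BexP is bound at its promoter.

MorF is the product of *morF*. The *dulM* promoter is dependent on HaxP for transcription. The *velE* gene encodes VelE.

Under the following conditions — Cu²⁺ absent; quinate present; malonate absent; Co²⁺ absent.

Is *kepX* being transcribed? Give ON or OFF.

Cu²⁺ is absent, so HaxP is inactive.
Required activator HaxP is absent, so *dulM* is not transcribed.
So DulM is not produced.
With no repressor bound, *ulmP* is transcribed.
So UlmP is produced and active.
Malonate is absent, so GorF is active.
No repressor is bound and GorF is active, so *morF* is transcribed.
So MorF is produced and active.
Co²⁺ is absent, so BexP is inactive.
Required activator BexP is absent, so *gorL* is not transcribed.
So GorL is not produced.
Quinate is present, so VorF is active.
With repressor VorF bound, *velE* is not transcribed.
So VelE is not produced.
No repressor is bound and UlmP and MorF are active, so *kepX* is transcribed.

ON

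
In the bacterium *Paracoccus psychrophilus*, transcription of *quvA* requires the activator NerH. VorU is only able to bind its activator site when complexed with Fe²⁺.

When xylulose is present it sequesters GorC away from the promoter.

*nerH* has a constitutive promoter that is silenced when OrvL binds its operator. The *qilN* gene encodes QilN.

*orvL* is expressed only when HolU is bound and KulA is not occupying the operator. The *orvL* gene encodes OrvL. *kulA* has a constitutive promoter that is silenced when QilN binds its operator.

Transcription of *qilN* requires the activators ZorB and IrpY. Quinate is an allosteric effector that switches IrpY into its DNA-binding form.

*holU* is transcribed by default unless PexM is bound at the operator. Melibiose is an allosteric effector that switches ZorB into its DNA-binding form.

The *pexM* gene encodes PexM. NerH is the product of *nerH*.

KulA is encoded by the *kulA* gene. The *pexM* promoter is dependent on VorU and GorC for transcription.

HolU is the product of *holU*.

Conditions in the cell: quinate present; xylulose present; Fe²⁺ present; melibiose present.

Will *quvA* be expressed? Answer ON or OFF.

OFF

Melibiose is present, so ZorB is active.
Quinate is present, so IrpY is active.
No repressor is bound and ZorB and IrpY are active, so *qilN* is transcribed.
So QilN is produced and active.
With repressor QilN bound, *kulA* is not transcribed.
So KulA is not produced.
Fe²⁺ is present, so VorU is active.
Xylulose is present, so GorC is inactive.
Required activator GorC is absent, so *pexM* is not transcribed.
So PexM is not produced.
With no repressor bound, *holU* is transcribed.
So HolU is produced and active.
No repressor is bound and HolU is active, so *orvL* is transcribed.
So OrvL is produced and active.
With repressor OrvL bound, *nerH* is not transcribed.
So NerH is not produced.
Required activator NerH is absent, so *quvA* is not transcribed.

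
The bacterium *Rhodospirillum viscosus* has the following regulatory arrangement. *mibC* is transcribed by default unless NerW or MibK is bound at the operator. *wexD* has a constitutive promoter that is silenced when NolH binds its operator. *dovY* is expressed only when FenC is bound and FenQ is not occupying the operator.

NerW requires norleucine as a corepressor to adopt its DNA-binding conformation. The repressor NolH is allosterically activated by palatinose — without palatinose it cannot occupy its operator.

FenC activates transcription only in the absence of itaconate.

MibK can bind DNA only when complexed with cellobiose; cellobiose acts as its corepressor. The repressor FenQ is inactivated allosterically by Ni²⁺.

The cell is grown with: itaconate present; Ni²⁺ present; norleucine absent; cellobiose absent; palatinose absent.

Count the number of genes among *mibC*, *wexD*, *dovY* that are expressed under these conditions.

Norleucine is absent, so NerW is inactive.
Cellobiose is absent, so MibK is inactive.
With no repressor bound, *mibC* is transcribed.
→ *mibC* is ON.
Palatinose is absent, so NolH is inactive.
With no repressor bound, *wexD* is transcribed.
→ *wexD* is ON.
Ni²⁺ is present, so FenQ is inactive.
Itaconate is present, so FenC is inactive.
Required activator FenC is absent, so *dovY* is not transcribed.
→ *dovY* is OFF.
2 of the 3 genes are transcribed.

2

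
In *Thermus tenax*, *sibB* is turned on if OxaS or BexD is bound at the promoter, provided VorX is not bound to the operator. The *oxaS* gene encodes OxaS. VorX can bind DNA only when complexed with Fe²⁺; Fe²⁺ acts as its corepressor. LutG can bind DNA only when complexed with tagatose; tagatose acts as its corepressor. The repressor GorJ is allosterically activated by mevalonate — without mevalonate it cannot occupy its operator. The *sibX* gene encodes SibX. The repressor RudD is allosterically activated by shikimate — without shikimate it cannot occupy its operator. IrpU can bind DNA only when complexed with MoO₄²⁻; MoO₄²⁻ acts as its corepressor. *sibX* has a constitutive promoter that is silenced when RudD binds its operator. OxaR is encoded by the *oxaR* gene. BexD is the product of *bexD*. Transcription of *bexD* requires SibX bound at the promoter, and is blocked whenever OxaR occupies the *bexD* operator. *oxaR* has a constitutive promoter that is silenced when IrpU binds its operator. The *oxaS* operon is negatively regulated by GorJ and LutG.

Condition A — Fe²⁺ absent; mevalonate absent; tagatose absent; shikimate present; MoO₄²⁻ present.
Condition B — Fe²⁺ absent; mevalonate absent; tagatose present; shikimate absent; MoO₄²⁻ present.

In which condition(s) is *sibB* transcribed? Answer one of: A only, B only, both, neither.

Condition A:
Fe²⁺ is absent, so VorX is inactive.
Mevalonate is absent, so GorJ is inactive.
Tagatose is absent, so LutG is inactive.
With no repressor bound, *oxaS* is transcribed.
So OxaS is produced and active.
Shikimate is present, so RudD is active.
With repressor RudD bound, *sibX* is not transcribed.
So SibX is not produced.
MoO₄²⁻ is present, so IrpU is active.
With repressor IrpU bound, *oxaR* is not transcribed.
So OxaR is not produced.
Required activator SibX is absent, so *bexD* is not transcribed.
So BexD is not produced.
Activator OxaS is present, so *sibB* is transcribed.
→ *sibB* is ON in A.
Condition B:
Fe²⁺ is absent, so VorX is inactive.
Mevalonate is absent, so GorJ is inactive.
Tagatose is present, so LutG is active.
With repressor LutG bound, *oxaS* is not transcribed.
So OxaS is not produced.
Shikimate is absent, so RudD is inactive.
With no repressor bound, *sibX* is transcribed.
So SibX is produced and active.
MoO₄²⁻ is present, so IrpU is active.
With repressor IrpU bound, *oxaR* is not transcribed.
So OxaR is not produced.
No repressor is bound and SibX is active, so *bexD* is transcribed.
So BexD is produced and active.
Activator BexD is present, so *sibB* is transcribed.
→ *sibB* is ON in B.

both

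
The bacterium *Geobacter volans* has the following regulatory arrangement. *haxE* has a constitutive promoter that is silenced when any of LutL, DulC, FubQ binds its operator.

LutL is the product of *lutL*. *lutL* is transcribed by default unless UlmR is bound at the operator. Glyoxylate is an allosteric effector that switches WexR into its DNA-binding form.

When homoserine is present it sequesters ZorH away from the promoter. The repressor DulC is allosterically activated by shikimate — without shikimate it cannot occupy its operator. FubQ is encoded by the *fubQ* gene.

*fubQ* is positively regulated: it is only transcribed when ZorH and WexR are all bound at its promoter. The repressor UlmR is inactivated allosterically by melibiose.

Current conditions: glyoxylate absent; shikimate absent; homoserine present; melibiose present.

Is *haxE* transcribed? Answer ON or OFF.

OFF

Melibiose is present, so UlmR is inactive.
With no repressor bound, *lutL* is transcribed.
So LutL is produced and active.
Shikimate is absent, so DulC is inactive.
Homoserine is present, so ZorH is inactive.
Glyoxylate is absent, so WexR is inactive.
Required activator ZorH is absent, so *fubQ* is not transcribed.
So FubQ is not produced.
With repressor LutL bound, *haxE* is not transcribed.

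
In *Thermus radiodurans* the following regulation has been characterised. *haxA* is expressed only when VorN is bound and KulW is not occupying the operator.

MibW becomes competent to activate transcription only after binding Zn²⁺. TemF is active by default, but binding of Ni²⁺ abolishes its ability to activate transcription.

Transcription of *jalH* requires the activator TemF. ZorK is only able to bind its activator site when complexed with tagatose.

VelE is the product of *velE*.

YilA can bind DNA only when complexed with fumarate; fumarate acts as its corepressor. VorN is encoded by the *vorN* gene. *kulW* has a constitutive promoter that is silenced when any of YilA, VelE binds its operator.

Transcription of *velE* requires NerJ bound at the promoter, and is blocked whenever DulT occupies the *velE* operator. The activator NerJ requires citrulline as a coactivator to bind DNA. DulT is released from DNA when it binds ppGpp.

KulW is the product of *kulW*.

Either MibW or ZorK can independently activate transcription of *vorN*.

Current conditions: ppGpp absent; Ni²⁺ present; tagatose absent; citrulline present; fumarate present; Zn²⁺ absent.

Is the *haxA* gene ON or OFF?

Zn²⁺ is absent, so MibW is inactive.
Tagatose is absent, so ZorK is inactive.
No activator is available at the *vorN* promoter, so *vorN* is not transcribed.
So VorN is not produced.
Fumarate is present, so YilA is active.
ppGpp is absent, so DulT is active.
Citrulline is present, so NerJ is active.
With repressor DulT bound, *velE* is not transcribed.
So VelE is not produced.
With repressor YilA bound, *kulW* is not transcribed.
So KulW is not produced.
Required activator VorN is absent, so *haxA* is not transcribed.

OFF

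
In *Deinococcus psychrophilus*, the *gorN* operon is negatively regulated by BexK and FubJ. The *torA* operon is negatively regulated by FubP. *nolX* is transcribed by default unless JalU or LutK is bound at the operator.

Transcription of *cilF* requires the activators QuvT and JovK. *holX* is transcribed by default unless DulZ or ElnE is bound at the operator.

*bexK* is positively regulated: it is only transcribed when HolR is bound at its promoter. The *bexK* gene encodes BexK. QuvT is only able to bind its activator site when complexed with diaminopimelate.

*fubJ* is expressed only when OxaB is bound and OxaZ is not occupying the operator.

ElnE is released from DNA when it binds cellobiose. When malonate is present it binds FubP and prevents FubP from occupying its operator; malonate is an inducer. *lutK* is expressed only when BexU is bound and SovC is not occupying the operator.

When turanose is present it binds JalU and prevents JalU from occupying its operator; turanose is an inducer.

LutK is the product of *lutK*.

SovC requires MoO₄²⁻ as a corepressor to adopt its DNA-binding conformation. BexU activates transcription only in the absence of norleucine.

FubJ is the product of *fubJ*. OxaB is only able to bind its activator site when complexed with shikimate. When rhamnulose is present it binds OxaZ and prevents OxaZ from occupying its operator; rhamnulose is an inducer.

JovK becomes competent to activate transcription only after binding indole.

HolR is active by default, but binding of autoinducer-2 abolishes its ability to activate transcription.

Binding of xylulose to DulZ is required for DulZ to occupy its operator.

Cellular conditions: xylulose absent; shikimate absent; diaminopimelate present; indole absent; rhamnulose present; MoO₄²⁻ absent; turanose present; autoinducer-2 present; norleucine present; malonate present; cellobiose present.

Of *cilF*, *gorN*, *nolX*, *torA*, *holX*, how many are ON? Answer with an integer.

Diaminopimelate is present, so QuvT is active.
Indole is absent, so JovK is inactive.
Required activator JovK is absent, so *cilF* is not transcribed.
→ *cilF* is OFF.
Autoinducer-2 is present, so HolR is inactive.
Required activator HolR is absent, so *bexK* is not transcribed.
So BexK is not produced.
Rhamnulose is present, so OxaZ is inactive.
Shikimate is absent, so OxaB is inactive.
Required activator OxaB is absent, so *fubJ* is not transcribed.
So FubJ is not produced.
With no repressor bound, *gorN* is transcribed.
→ *gorN* is ON.
Turanose is present, so JalU is inactive.
Norleucine is present, so BexU is inactive.
MoO₄²⁻ is absent, so SovC is inactive.
Required activator BexU is absent, so *lutK* is not transcribed.
So LutK is not produced.
With no repressor bound, *nolX* is transcribed.
→ *nolX* is ON.
Malonate is present, so FubP is inactive.
With no repressor bound, *torA* is transcribed.
→ *torA* is ON.
Xylulose is absent, so DulZ is inactive.
Cellobiose is present, so ElnE is inactive.
With no repressor bound, *holX* is transcribed.
→ *holX* is ON.
4 of the 5 genes are transcribed.

4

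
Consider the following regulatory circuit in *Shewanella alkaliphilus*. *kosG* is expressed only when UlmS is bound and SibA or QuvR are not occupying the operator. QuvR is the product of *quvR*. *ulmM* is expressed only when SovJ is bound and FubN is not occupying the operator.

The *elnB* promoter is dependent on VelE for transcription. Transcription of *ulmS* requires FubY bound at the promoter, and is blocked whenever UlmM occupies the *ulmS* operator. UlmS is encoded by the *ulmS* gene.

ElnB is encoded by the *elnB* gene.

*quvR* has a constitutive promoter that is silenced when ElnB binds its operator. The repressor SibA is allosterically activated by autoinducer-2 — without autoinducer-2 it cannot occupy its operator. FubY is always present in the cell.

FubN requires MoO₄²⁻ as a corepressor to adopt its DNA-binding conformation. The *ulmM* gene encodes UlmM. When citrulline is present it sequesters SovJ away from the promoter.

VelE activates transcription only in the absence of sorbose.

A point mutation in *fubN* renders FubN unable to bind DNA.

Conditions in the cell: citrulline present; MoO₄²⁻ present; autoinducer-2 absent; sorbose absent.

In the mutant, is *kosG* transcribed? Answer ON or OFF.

Autoinducer-2 is absent, so SibA is inactive.
Sorbose is absent, so VelE is active.
No repressor is bound and VelE is active, so *elnB* is transcribed.
So ElnB is produced and active.
With repressor ElnB bound, *quvR* is not transcribed.
So QuvR is not produced.
FubY is produced constitutively and is active.
Citrulline is present, so SovJ is inactive.
FubN is non-functional in this strain, so it has no effect.
Required activator SovJ is absent, so *ulmM* is not transcribed.
So UlmM is not produced.
No repressor is bound and FubY is active, so *ulmS* is transcribed.
So UlmS is produced and active.
No repressor is bound and UlmS is active, so *kosG* is transcribed.

ON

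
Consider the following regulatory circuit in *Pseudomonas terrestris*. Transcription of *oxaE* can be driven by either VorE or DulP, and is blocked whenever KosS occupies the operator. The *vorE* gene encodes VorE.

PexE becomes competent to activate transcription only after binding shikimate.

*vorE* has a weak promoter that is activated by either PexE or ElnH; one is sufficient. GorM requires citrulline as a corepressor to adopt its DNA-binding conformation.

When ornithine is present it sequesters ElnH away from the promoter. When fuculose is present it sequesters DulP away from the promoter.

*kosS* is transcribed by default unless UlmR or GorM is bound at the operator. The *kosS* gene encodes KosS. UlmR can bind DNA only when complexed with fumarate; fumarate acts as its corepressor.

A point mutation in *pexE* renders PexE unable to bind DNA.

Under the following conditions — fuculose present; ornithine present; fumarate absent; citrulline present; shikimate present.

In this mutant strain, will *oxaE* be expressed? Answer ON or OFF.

PexE is non-functional in this strain, so it has no effect.
Ornithine is present, so ElnH is inactive.
No activator is available at the *vorE* promoter, so *vorE* is not transcribed.
So VorE is not produced.
Fuculose is present, so DulP is inactive.
Fumarate is absent, so UlmR is inactive.
Citrulline is present, so GorM is active.
With repressor GorM bound, *kosS* is not transcribed.
So KosS is not produced.
No activator is available at the *oxaE* promoter, so *oxaE* is not transcribed.

OFF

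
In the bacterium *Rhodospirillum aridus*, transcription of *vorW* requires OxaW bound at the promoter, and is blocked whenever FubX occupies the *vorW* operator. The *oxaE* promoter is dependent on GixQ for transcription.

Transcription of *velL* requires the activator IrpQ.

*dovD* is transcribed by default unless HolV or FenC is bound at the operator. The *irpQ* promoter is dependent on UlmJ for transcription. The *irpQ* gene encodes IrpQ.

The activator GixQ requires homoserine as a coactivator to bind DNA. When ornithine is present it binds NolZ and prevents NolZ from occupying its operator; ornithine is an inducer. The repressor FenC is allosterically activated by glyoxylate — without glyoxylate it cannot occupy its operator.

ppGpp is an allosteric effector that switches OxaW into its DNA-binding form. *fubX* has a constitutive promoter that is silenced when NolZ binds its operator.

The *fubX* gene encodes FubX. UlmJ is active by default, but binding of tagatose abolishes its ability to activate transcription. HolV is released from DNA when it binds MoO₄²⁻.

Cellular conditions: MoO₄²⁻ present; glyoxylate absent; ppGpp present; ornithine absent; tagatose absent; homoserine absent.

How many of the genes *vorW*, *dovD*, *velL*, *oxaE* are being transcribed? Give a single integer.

Ornithine is absent, so NolZ is active.
With repressor NolZ bound, *fubX* is not transcribed.
So FubX is not produced.
ppGpp is present, so OxaW is active.
No repressor is bound and OxaW is active, so *vorW* is transcribed.
→ *vorW* is ON.
MoO₄²⁻ is present, so HolV is inactive.
Glyoxylate is absent, so FenC is inactive.
With no repressor bound, *dovD* is transcribed.
→ *dovD* is ON.
Tagatose is absent, so UlmJ is active.
No repressor is bound and UlmJ is active, so *irpQ* is transcribed.
So IrpQ is produced and active.
No repressor is bound and IrpQ is active, so *velL* is transcribed.
→ *velL* is ON.
Homoserine is absent, so GixQ is inactive.
Required activator GixQ is absent, so *oxaE* is not transcribed.
→ *oxaE* is OFF.
3 of the 4 genes are transcribed.

3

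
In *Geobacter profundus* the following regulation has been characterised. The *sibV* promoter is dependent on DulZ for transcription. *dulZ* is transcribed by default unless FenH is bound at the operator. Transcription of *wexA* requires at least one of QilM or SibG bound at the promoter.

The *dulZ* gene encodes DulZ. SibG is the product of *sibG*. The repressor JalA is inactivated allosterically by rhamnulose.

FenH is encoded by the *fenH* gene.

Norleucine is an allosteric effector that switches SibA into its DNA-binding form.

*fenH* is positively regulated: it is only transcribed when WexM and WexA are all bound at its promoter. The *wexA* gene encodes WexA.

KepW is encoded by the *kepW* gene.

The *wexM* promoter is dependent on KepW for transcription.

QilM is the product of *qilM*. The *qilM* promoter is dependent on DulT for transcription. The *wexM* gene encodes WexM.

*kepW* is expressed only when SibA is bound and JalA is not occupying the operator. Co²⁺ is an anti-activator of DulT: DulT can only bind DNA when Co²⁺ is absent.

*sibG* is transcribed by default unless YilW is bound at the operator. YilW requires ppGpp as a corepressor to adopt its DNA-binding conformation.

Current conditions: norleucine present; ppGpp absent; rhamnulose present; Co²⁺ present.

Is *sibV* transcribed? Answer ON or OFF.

Rhamnulose is present, so JalA is inactive.
Norleucine is present, so SibA is active.
No repressor is bound and SibA is active, so *kepW* is transcribed.
So KepW is produced and active.
No repressor is bound and KepW is active, so *wexM* is transcribed.
So WexM is produced and active.
Co²⁺ is present, so DulT is inactive.
Required activator DulT is absent, so *qilM* is not transcribed.
So QilM is not produced.
ppGpp is absent, so YilW is inactive.
With no repressor bound, *sibG* is transcribed.
So SibG is produced and active.
Activator SibG is present, so *wexA* is transcribed.
So WexA is produced and active.
No repressor is bound and WexM and WexA are active, so *fenH* is transcribed.
So FenH is produced and active.
With repressor FenH bound, *dulZ* is not transcribed.
So DulZ is not produced.
Required activator DulZ is absent, so *sibV* is not transcribed.

OFF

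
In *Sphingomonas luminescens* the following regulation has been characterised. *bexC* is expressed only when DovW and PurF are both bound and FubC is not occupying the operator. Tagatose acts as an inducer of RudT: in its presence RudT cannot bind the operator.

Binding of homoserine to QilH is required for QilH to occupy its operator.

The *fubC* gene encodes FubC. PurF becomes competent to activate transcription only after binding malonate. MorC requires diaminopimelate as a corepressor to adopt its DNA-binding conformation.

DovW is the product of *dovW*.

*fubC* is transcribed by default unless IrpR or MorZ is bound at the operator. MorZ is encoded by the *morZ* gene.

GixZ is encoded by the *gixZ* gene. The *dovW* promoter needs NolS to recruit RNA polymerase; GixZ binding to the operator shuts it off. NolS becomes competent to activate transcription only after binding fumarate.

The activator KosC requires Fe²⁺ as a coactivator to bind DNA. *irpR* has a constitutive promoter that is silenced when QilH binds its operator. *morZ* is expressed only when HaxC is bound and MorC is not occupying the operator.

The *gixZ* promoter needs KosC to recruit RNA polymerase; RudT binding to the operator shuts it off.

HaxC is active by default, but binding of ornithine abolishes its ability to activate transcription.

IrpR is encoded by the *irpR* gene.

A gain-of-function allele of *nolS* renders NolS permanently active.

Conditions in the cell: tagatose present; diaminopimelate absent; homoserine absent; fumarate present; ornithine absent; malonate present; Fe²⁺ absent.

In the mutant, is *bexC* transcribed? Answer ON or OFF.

Tagatose is present, so RudT is inactive.
Fe²⁺ is absent, so KosC is inactive.
Required activator KosC is absent, so *gixZ* is not transcribed.
So GixZ is not produced.
NolS is constitutively active in this strain.
No repressor is bound and NolS is active, so *dovW* is transcribed.
So DovW is produced and active.
Malonate is present, so PurF is active.
Homoserine is absent, so QilH is inactive.
With no repressor bound, *irpR* is transcribed.
So IrpR is produced and active.
Ornithine is absent, so HaxC is active.
Diaminopimelate is absent, so MorC is inactive.
No repressor is bound and HaxC is active, so *morZ* is transcribed.
So MorZ is produced and active.
With repressor IrpR bound, *fubC* is not transcribed.
So FubC is not produced.
No repressor is bound and DovW and PurF are active, so *bexC* is transcribed.

ON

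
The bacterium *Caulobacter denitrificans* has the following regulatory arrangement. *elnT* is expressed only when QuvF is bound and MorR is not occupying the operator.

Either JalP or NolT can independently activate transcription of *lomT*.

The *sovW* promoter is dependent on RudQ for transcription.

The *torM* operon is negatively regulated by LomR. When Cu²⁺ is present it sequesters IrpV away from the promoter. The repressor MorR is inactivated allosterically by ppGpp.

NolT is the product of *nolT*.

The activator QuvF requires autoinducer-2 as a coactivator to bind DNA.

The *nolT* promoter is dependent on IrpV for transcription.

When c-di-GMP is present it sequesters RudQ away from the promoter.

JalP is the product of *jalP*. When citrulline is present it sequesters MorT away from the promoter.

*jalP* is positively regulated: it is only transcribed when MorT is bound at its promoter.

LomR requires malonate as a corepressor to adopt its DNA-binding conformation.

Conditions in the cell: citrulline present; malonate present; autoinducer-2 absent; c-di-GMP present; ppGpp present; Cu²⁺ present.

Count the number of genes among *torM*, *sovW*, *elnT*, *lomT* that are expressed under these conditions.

0

Malonate is present, so LomR is active.
With repressor LomR bound, *torM* is not transcribed.
→ *torM* is OFF.
c-di-GMP is present, so RudQ is inactive.
Required activator RudQ is absent, so *sovW* is not transcribed.
→ *sovW* is OFF.
ppGpp is present, so MorR is inactive.
Autoinducer-2 is absent, so QuvF is inactive.
Required activator QuvF is absent, so *elnT* is not transcribed.
→ *elnT* is OFF.
Citrulline is present, so MorT is inactive.
Required activator MorT is absent, so *jalP* is not transcribed.
So JalP is not produced.
Cu²⁺ is present, so IrpV is inactive.
Required activator IrpV is absent, so *nolT* is not transcribed.
So NolT is not produced.
No activator is available at the *lomT* promoter, so *lomT* is not transcribed.
→ *lomT* is OFF.
0 of the 4 genes are transcribed.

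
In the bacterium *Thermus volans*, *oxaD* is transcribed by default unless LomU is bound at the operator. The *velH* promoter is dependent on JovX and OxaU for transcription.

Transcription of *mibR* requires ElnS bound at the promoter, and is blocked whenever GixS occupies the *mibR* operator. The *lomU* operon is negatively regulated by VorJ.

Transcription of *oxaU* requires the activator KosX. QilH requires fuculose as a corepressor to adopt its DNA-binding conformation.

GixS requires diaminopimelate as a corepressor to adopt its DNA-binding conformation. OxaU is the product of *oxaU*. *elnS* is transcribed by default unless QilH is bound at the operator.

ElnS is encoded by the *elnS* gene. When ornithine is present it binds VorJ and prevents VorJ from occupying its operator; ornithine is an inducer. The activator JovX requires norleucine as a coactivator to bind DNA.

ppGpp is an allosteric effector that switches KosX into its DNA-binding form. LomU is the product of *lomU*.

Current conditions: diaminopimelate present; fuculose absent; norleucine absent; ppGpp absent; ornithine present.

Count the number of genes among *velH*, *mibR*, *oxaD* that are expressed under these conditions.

0

Norleucine is absent, so JovX is inactive.
ppGpp is absent, so KosX is inactive.
Required activator KosX is absent, so *oxaU* is not transcribed.
So OxaU is not produced.
Required activator JovX is absent, so *velH* is not transcribed.
→ *velH* is OFF.
Diaminopimelate is present, so GixS is active.
Fuculose is absent, so QilH is inactive.
With no repressor bound, *elnS* is transcribed.
So ElnS is produced and active.
With repressor GixS bound, *mibR* is not transcribed.
→ *mibR* is OFF.
Ornithine is present, so VorJ is inactive.
With no repressor bound, *lomU* is transcribed.
So LomU is produced and active.
With repressor LomU bound, *oxaD* is not transcribed.
→ *oxaD* is OFF.
0 of the 3 genes are transcribed.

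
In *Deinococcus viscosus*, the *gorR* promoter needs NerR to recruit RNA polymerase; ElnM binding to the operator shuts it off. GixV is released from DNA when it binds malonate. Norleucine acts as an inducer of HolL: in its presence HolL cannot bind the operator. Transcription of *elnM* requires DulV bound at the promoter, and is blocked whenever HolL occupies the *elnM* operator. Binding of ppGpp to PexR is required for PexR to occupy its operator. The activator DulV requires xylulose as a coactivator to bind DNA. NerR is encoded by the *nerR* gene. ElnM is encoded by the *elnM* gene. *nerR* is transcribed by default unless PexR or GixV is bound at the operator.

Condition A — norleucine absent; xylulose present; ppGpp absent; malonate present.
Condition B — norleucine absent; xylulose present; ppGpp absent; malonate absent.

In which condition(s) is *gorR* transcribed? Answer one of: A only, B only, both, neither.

Condition A:
Norleucine is absent, so HolL is active.
Xylulose is present, so DulV is active.
With repressor HolL bound, *elnM* is not transcribed.
So ElnM is not produced.
ppGpp is absent, so PexR is inactive.
Malonate is present, so GixV is inactive.
With no repressor bound, *nerR* is transcribed.
So NerR is produced and active.
No repressor is bound and NerR is active, so *gorR* is transcribed.
→ *gorR* is ON in A.
Condition B:
Norleucine is absent, so HolL is active.
Xylulose is present, so DulV is active.
With repressor HolL bound, *elnM* is not transcribed.
So ElnM is not produced.
ppGpp is absent, so PexR is inactive.
Malonate is absent, so GixV is active.
With repressor GixV bound, *nerR* is not transcribed.
So NerR is not produced.
Required activator NerR is absent, so *gorR* is not transcribed.
→ *gorR* is OFF in B.

A only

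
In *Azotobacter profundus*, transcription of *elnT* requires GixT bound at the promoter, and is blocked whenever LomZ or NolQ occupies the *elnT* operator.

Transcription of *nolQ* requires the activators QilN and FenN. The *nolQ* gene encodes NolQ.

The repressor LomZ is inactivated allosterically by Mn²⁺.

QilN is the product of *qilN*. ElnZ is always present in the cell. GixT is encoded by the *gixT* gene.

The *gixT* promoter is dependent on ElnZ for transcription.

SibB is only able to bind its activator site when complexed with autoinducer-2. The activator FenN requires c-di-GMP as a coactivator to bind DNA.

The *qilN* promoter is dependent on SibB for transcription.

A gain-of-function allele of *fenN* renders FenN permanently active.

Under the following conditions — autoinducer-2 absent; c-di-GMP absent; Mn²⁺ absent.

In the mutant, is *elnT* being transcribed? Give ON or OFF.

OFF

Mn²⁺ is absent, so LomZ is active.
Autoinducer-2 is absent, so SibB is inactive.
Required activator SibB is absent, so *qilN* is not transcribed.
So QilN is not produced.
FenN is constitutively active in this strain.
Required activator QilN is absent, so *nolQ* is not transcribed.
So NolQ is not produced.
ElnZ is produced constitutively and is active.
No repressor is bound and ElnZ is active, so *gixT* is transcribed.
So GixT is produced and active.
With repressor LomZ bound, *elnT* is not transcribed.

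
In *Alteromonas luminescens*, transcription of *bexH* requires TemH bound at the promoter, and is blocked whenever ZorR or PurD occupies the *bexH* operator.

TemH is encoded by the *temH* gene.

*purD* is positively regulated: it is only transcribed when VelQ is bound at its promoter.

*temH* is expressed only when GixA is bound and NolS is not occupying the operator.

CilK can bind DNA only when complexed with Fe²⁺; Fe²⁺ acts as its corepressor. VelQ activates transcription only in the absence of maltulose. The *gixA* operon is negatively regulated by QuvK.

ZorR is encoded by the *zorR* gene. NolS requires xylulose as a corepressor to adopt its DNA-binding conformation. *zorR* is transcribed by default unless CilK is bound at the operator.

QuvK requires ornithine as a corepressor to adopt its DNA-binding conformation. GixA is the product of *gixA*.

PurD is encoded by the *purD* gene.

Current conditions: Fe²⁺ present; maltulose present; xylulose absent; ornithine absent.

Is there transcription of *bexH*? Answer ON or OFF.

ON

Xylulose is absent, so NolS is inactive.
Ornithine is absent, so QuvK is inactive.
With no repressor bound, *gixA* is transcribed.
So GixA is produced and active.
No repressor is bound and GixA is active, so *temH* is transcribed.
So TemH is produced and active.
Fe²⁺ is present, so CilK is active.
With repressor CilK bound, *zorR* is not transcribed.
So ZorR is not produced.
Maltulose is present, so VelQ is inactive.
Required activator VelQ is absent, so *purD* is not transcribed.
So PurD is not produced.
No repressor is bound and TemH is active, so *bexH* is transcribed.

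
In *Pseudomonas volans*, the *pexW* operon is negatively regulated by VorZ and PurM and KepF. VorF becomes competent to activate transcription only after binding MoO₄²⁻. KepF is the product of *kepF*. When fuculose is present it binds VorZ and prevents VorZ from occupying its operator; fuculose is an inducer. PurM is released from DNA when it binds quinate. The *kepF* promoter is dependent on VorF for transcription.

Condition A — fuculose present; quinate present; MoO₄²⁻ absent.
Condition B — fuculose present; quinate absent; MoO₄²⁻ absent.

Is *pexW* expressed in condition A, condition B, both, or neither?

A only

Condition A:
Fuculose is present, so VorZ is inactive.
Quinate is present, so PurM is inactive.
MoO₄²⁻ is absent, so VorF is inactive.
Required activator VorF is absent, so *kepF* is not transcribed.
So KepF is not produced.
With no repressor bound, *pexW* is transcribed.
→ *pexW* is ON in A.
Condition B:
Fuculose is present, so VorZ is inactive.
Quinate is absent, so PurM is active.
MoO₄²⁻ is absent, so VorF is inactive.
Required activator VorF is absent, so *kepF* is not transcribed.
So KepF is not produced.
With repressor PurM bound, *pexW* is not transcribed.
→ *pexW* is OFF in B.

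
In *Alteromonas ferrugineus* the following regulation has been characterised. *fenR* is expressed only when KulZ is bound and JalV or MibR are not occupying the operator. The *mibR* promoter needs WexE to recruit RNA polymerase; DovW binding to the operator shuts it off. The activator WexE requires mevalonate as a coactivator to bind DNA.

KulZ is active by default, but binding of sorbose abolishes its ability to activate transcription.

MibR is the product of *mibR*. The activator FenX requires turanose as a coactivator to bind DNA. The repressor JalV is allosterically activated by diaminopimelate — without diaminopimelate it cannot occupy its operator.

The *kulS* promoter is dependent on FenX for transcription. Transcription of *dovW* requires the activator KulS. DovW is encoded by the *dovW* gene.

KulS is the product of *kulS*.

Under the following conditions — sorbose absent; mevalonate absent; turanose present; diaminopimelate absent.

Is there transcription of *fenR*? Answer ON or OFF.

Sorbose is absent, so KulZ is active.
Diaminopimelate is absent, so JalV is inactive.
Turanose is present, so FenX is active.
No repressor is bound and FenX is active, so *kulS* is transcribed.
So KulS is produced and active.
No repressor is bound and KulS is active, so *dovW* is transcribed.
So DovW is produced and active.
Mevalonate is absent, so WexE is inactive.
With repressor DovW bound, *mibR* is not transcribed.
So MibR is not produced.
No repressor is bound and KulZ is active, so *fenR* is transcribed.

ON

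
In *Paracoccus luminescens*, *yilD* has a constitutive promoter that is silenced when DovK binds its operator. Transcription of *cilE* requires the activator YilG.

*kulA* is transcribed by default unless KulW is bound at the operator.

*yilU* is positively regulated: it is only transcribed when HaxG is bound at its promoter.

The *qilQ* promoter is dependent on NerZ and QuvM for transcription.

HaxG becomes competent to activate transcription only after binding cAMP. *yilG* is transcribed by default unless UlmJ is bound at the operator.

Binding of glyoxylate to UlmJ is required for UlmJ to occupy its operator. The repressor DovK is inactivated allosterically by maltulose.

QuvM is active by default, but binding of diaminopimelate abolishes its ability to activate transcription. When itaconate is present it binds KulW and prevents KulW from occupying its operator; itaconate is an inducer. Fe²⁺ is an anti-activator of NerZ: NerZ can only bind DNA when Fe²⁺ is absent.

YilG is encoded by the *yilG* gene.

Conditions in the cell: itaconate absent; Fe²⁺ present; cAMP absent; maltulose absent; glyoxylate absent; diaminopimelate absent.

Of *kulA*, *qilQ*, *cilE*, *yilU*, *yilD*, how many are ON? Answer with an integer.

1

Itaconate is absent, so KulW is active.
With repressor KulW bound, *kulA* is not transcribed.
→ *kulA* is OFF.
Fe²⁺ is present, so NerZ is inactive.
Diaminopimelate is absent, so QuvM is active.
Required activator NerZ is absent, so *qilQ* is not transcribed.
→ *qilQ* is OFF.
Glyoxylate is absent, so UlmJ is inactive.
With no repressor bound, *yilG* is transcribed.
So YilG is produced and active.
No repressor is bound and YilG is active, so *cilE* is transcribed.
→ *cilE* is ON.
cAMP is absent, so HaxG is inactive.
Required activator HaxG is absent, so *yilU* is not transcribed.
→ *yilU* is OFF.
Maltulose is absent, so DovK is active.
With repressor DovK bound, *yilD* is not transcribed.
→ *yilD* is OFF.
1 of the 5 genes is transcribed.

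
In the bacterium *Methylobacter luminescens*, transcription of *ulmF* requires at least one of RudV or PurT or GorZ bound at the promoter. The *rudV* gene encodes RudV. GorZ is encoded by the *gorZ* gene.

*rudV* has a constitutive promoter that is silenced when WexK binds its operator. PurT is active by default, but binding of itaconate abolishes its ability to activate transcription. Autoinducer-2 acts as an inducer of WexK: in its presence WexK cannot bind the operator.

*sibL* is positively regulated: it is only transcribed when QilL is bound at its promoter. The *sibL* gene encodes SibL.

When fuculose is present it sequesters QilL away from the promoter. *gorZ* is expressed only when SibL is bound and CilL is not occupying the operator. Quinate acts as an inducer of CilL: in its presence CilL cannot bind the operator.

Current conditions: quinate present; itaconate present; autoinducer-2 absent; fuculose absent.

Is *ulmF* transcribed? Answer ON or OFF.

ON

Autoinducer-2 is absent, so WexK is active.
With repressor WexK bound, *rudV* is not transcribed.
So RudV is not produced.
Itaconate is present, so PurT is inactive.
Quinate is present, so CilL is inactive.
Fuculose is absent, so QilL is active.
No repressor is bound and QilL is active, so *sibL* is transcribed.
So SibL is produced and active.
No repressor is bound and SibL is active, so *gorZ* is transcribed.
So GorZ is produced and active.
Activator GorZ is present, so *ulmF* is transcribed.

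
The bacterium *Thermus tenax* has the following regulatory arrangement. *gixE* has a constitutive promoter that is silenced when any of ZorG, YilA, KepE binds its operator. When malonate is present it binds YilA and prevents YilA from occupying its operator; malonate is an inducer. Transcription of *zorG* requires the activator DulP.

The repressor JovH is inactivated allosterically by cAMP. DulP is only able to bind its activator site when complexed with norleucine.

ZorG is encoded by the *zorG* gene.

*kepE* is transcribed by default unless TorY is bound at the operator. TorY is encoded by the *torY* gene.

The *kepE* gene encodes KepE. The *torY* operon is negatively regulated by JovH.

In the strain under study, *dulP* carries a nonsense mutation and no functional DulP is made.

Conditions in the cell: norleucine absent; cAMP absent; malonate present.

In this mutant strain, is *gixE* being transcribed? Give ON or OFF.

OFF

DulP is non-functional in this strain, so it has no effect.
Required activator DulP is absent, so *zorG* is not transcribed.
So ZorG is not produced.
Malonate is present, so YilA is inactive.
cAMP is absent, so JovH is active.
With repressor JovH bound, *torY* is not transcribed.
So TorY is not produced.
With no repressor bound, *kepE* is transcribed.
So KepE is produced and active.
With repressor KepE bound, *gixE* is not transcribed.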